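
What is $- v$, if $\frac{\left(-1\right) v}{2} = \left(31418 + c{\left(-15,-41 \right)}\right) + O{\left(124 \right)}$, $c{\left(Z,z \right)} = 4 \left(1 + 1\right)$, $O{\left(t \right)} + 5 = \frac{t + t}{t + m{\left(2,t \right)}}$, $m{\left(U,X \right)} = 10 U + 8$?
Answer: $\frac{1194060}{19} \approx 62845.0$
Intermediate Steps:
$m{\left(U,X \right)} = 8 + 10 U$
$O{\left(t \right)} = -5 + \frac{2 t}{28 + t}$ ($O{\left(t \right)} = -5 + \frac{t + t}{t + \left(8 + 10 \cdot 2\right)} = -5 + \frac{2 t}{t + \left(8 + 20\right)} = -5 + \frac{2 t}{t + 28} = -5 + \frac{2 t}{28 + t}$)
$c{\left(Z,z \right)} = 8$ ($c{\left(Z,z \right)} = 4 \cdot 2 = 8$)
$v = - \frac{1194060}{19}$ ($v = - 2 \left(\left(31418 + 8\right) + \frac{-140 - 372}{28 + 124}\right) = - 2 \left(31426 + \frac{-140 - 372}{152}\right) = - 2 \left(31426 + \frac{1}{152} \left(-512\right)\right) = - 2 \left(31426 - \frac{64}{19}\right) = \left(-2\right) \frac{597030}{19} = - \frac{1194060}{19} \approx -62845.0$)
$- v = \left(-1\right) \left(- \frac{1194060}{19}\right) = \frac{1194060}{19}$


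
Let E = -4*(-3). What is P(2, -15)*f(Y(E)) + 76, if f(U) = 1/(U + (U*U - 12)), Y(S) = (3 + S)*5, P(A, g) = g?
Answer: 144091/1896 ≈ 75.997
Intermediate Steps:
E = 12
Y(S) = 15 + 5*S
f(U) = 1/(-12 + U + U**2) (f(U) = 1/(U + (U**2 - 12)) = 1/(U + (-12 + U**2)) = 1/(-12 + U + U**2))
P(2, -15)*f(Y(E)) + 76 = -15/(-12 + (15 + 5*12) + (15 + 5*12)**2) + 76 = -15/(-12 + (15 + 60) + (15 + 60)**2) + 76 = -15/(-12 + 75 + 75**2) + 76 = -15/(-12 + 75 + 5625) + 76 = -15/5688 + 76 = -15*1/5688 + 76 = -5/1896 + 76 = 144091/1896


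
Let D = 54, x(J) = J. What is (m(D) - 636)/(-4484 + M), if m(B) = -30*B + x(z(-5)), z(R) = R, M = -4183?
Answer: 2261/8667 ≈ 0.26087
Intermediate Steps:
m(B) = -5 - 30*B (m(B) = -30*B - 5 = -5 - 30*B)
(m(D) - 636)/(-4484 + M) = ((-5 - 30*54) - 636)/(-4484 - 4183) = ((-5 - 1620) - 636)/(-8667) = (-1625 - 636)*(-1/8667) = -2261*(-1/8667) = 2261/8667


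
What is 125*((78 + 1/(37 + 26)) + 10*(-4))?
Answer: 299375/63 ≈ 4752.0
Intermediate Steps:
125*((78 + 1/(37 + 26)) + 10*(-4)) = 125*((78 + 1/63) - 40) = 125*(4915/63 - 40) = 125*(2395/63) = 299375/63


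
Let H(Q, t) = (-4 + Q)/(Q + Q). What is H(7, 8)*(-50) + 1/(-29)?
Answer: -2182/203 ≈ -10.749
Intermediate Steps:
H(Q, t) = (-4 + Q)/(2*Q) (H(Q, t) = (-4 + Q)/((2*Q)) = (-4 + Q)*(1/(2*Q)) = (-4 + Q)/(2*Q))
H(7, 8)*(-50) + 1/(-29) = ((½)*(-4 + 7)/7)*(-50) + 1/(-29) = ((½)*(⅐)*3)*(-50) - 1/29 = (3/14)*(-50) - 1/29 = -75/7 - 1/29 = -2182/203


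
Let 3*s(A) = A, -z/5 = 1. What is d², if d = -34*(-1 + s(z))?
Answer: 73984/9 ≈ 8220.4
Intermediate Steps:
z = -5 (z = -5*1 = -5)
s(A) = A/3
d = 272/3 (d = -34*(-1 + (⅓)*(-5)) = -34*(-1 - 5/3) = -34*(-8/3) = 272/3 ≈ 90.667)
d² = (272/3)² = 73984/9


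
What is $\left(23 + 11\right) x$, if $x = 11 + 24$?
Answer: $1190$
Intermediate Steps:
$x = 35$
$\left(23 + 11\right) x = \left(23 + 11\right) 35 = 34 \cdot 35 = 1190$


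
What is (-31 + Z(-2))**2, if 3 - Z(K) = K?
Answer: 676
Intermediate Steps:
Z(K) = 3 - K
(-31 + Z(-2))**2 = (-31 + (3 - 1*(-2)))**2 = (-31 + (3 + 2))**2 = (-31 + 5)**2 = (-26)**2 = 676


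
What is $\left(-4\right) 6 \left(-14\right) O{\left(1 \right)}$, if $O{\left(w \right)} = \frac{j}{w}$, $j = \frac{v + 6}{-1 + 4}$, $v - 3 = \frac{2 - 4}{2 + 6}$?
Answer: $980$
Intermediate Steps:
$v = \frac{11}{4}$ ($v = 3 + \frac{2 - 4}{2 + 6} = 3 - \frac{2}{8} = 3 - \frac{1}{4} = \frac{11}{4} \approx 2.75$)
$j = \frac{35}{12}$ ($j = \frac{\frac{11}{4} + 6}{-1 + 4} = \frac{35}{4 \cdot 3} = \frac{35}{4} \cdot \frac{1}{3} = \frac{35}{12} \approx 2.9167$)
$O{\left(w \right)} = \frac{35}{12 w}$
$\left(-4\right) 6 \left(-14\right) O{\left(1 \right)} = \left(-4\right) 6 \left(-14\right) \frac{35}{12 \cdot 1} = \left(-24\right) \left(-14\right) \frac{35}{12} \cdot 1 = 336 \cdot \frac{35}{12} = 980$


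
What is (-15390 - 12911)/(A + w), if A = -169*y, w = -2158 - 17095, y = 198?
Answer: 2177/4055 ≈ 0.53687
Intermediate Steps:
w = -19253
A = -33462 (A = -169*198 = -33462)
(-15390 - 12911)/(A + w) = (-15390 - 12911)/(-33462 - 19253) = -28301/(-52715) = -28301*(-1/52715) = 2177/4055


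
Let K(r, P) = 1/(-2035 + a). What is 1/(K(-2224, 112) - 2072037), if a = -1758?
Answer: -3793/7859236342 ≈ -4.8262e-7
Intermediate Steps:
K(r, P) = -1/3793 (K(r, P) = 1/(-2035 - 1758) = 1/(-3793) = -1/3793)
1/(K(-2224, 112) - 2072037) = 1/(-1/3793 - 2072037) = 1/(-7859236342/3793) = -3793/7859236342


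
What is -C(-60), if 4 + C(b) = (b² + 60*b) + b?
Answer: 64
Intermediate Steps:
C(b) = -4 + b² + 61*b (C(b) = -4 + ((b² + 60*b) + b) = -4 + (b² + 61*b) = -4 + b² + 61*b)
-C(-60) = -(-4 + (-60)² + 61*(-60)) = -(-4 + 3600 - 3660) = -1*(-64) = 64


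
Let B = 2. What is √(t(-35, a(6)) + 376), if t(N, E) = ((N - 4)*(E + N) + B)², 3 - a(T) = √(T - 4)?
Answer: √(1565918 + 97500*√2) ≈ 1305.3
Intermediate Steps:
a(T) = 3 - √(-4 + T) (a(T) = 3 - √(T - 4) = 3 - √(-4 + T))
t(N, E) = (2 + (-4 + N)*(E + N))² (t(N, E) = ((N - 4)*(E + N) + 2)² = ((-4 + N)*(E + N) + 2)² = (2 + (-4 + N)*(E + N))²)
√(t(-35, a(6)) + 376) = √((2 + (-35)² - 4*(3 - √(-4 + 6)) - 4*(-35) + (3 - √(-4 + 6))*(-35))² + 376) = √((2 + 1225 - 4*(3 - √2) + 140 + (3 - √2)*(-35))² + 376) = √((2 + 1225 + (-12 + 4*√2) + 140 + (-105 + 35*√2))² + 376) = √((1250 + 39*√2)² + 376) = √(376 + (1250 + 39*√2)²)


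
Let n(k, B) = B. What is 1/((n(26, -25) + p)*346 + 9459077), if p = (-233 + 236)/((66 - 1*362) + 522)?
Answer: 113/1067898770 ≈ 1.0582e-7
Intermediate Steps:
p = 3/226 (p = 3/((66 - 362) + 522) = 3/(-296 + 522) = 3/226 ≈ 0.013274)
1/((n(26, -25) + p)*346 + 9459077) = 1/((-25 + 3/226)*346 + 9459077) = 1/(-5647/226*346 + 9459077) = 1/(-976931/113 + 9459077) = 1/(1067898770/113) = 113/1067898770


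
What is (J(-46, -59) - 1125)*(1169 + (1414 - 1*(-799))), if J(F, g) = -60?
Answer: -4007670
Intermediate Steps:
(J(-46, -59) - 1125)*(1169 + (1414 - 1*(-799))) = (-60 - 1125)*(1169 + (1414 - 1*(-799))) = -1185*(1169 + (1414 + 799)) = -1185*(1169 + 2213) = -1185*3382 = -4007670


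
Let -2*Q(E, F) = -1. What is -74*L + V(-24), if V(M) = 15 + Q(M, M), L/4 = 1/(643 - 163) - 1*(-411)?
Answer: -7298467/60 ≈ -1.2164e+5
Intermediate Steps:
Q(E, F) = ½ (Q(E, F) = -½*(-1) = ½)
L = 197281/120 (L = 4*(1/(643 - 163) - 1*(-411)) = 4*(1/480 + 411) = 4*(197281/480) = 197281/120 ≈ 1644.0)
V(M) = 31/2 (V(M) = 15 + ½ = 31/2)
-74*L + V(-24) = -74*197281/120 + 31/2 = -7299397/60 + 31/2 = -7298467/60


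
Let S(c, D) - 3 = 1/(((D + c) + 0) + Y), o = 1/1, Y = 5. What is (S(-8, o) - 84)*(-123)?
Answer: 20049/2 ≈ 10025.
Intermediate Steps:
o = 1
S(c, D) = 3 + 1/(5 + D + c) (S(c, D) = 3 + 1/(((D + c) + 0) + 5) = 3 + 1/((D + c) + 5) = 3 + 1/(5 + D + c))
(S(-8, o) - 84)*(-123) = ((16 + 3*1 + 3*(-8))/(5 + 1 - 8) - 84)*(-123) = ((16 + 3 - 24)/(-2) - 84)*(-123) = (-½*(-5) - 84)*(-123) = (5/2 - 84)*(-123) = -163/2*(-123) = 20049/2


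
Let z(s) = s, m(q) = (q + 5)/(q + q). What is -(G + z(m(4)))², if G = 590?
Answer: -22363441/64 ≈ -3.4943e+5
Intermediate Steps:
m(q) = (5 + q)/(2*q) (m(q) = (5 + q)/((2*q)) = (5 + q)*(1/(2*q)) = (5 + q)/(2*q))
-(G + z(m(4)))² = -(590 + (½)*(5 + 4)/4)² = -(590 + (½)*(¼)*9)² = -(590 + 9/8)² = -(4729/8)² = -1*22363441/64 = -22363441/64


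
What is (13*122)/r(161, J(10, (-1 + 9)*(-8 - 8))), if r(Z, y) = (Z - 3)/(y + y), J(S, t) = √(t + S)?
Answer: 1586*I*√118/79 ≈ 218.08*I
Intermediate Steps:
J(S, t) = √(S + t)
r(Z, y) = (-3 + Z)/(2*y) (r(Z, y) = (-3 + Z)/((2*y)) = (-3 + Z)*(1/(2*y)) = (-3 + Z)/(2*y))
(13*122)/r(161, J(10, (-1 + 9)*(-8 - 8))) = (13*122)/(((-3 + 161)/(2*(√(10 + (-1 + 9)*(-8 - 8)))))) = 1586/(((½)*158/√(10 + 8*(-16)))) = 1586/(((½)*158/√(10 - 128))) = 1586/(((½)*158/√(-118))) = 1586/(((½)*158/(I*√118))) = 1586/(((½)*(-I*√118/118)*158)) = 1586/((-79*I*√118/118)) = 1586*(I*√118/79) = 1586*I*√118/79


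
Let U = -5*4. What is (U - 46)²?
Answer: 4356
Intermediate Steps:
U = -20
(U - 46)² = (-20 - 46)² = (-66)² = 4356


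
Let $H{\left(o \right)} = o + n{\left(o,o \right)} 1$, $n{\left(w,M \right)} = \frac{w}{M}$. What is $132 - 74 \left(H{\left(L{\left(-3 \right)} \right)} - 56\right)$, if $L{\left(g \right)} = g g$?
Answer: $3536$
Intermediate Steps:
$L{\left(g \right)} = g^{2}$
$H{\left(o \right)} = 1 + o$ ($H{\left(o \right)} = o + \frac{o}{o} 1 = o + 1 \cdot 1 = o + 1 = 1 + o$)
$132 - 74 \left(H{\left(L{\left(-3 \right)} \right)} - 56\right) = 132 - 74 \left(\left(1 + \left(-3\right)^{2}\right) - 56\right) = 132 - 74 \left(\left(1 + 9\right) - 56\right) = 132 - 74 \left(10 - 56\right) = 132 - -3404 = 132 + 3404 = 3536$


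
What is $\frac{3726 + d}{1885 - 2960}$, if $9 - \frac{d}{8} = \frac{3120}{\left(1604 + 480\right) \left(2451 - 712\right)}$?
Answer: $- \frac{3441053922}{973970425} \approx -3.533$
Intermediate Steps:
$d = \frac{65227128}{906019}$ ($d = 72 - 8 \frac{3120}{\left(1604 + 480\right) \left(2451 - 712\right)} = 72 - 8 \frac{3120}{2084 \cdot 1739} = 72 - 8 \cdot \frac{3120}{3624076} = 72 - 8 \cdot 3120 \cdot \frac{1}{3624076} = 72 - \frac{6240}{906019} = \frac{65227128}{906019} \approx 71.993$)
$\frac{3726 + d}{1885 - 2960} = \frac{3726 + \frac{65227128}{906019}}{1885 - 2960} = \frac{3441053922}{906019 \left(-1075\right)} = \frac{3441053922}{906019} \left(- \frac{1}{1075}\right) = - \frac{3441053922}{973970425}$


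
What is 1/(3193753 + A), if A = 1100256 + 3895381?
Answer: 1/8189390 ≈ 1.2211e-7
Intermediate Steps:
A = 4995637
1/(3193753 + A) = 1/(3193753 + 4995637) = 1/8189390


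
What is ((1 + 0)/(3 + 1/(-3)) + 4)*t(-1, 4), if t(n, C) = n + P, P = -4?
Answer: -175/8 ≈ -21.875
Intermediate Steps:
t(n, C) = -4 + n (t(n, C) = n - 4 = -4 + n)
((1 + 0)/(3 + 1/(-3)) + 4)*t(-1, 4) = ((1 + 0)/(3 + 1/(-3)) + 4)*(-4 - 1) = (1/(3 - ⅓) + 4)*(-5) = (1/(8/3) + 4)*(-5) = (1*(3/8) + 4)*(-5) = (3/8 + 4)*(-5) = (35/8)*(-5) = -175/8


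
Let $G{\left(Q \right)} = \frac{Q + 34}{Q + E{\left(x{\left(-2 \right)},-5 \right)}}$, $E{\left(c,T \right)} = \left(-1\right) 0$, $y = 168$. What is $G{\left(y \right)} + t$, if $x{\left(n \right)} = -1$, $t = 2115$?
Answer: $\frac{177761}{84} \approx 2116.2$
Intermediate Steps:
$E{\left(c,T \right)} = 0$
$G{\left(Q \right)} = \frac{34 + Q}{Q}$ ($G{\left(Q \right)} = \frac{Q + 34}{Q + 0} = \frac{34 + Q}{Q}$)
$G{\left(y \right)} + t = \frac{34 + 168}{168} + 2115 = \frac{1}{168} \cdot 202 + 2115 = \frac{101}{84} + 2115 = \frac{177761}{84}$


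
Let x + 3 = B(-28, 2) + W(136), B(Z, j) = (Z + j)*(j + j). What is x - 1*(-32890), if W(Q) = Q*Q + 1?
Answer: 51280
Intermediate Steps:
B(Z, j) = 2*j*(Z + j) (B(Z, j) = (Z + j)*(2*j) = 2*j*(Z + j))
W(Q) = 1 + Q² (W(Q) = Q² + 1 = 1 + Q²)
x = 18390 (x = -3 + (2*2*(-28 + 2) + (1 + 136²)) = -3 + (2*2*(-26) + (1 + 18496)) = -3 + (-104 + 18497) = -3 + 18393 = 18390)
x - 1*(-32890) = 18390 - 1*(-32890) = 18390 + 32890 = 51280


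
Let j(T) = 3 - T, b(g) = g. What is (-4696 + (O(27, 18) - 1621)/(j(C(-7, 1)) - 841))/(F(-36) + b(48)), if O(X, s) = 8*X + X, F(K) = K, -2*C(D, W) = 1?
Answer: -1965761/5025 ≈ -391.20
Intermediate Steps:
C(D, W) = -1/2 (C(D, W) = -1/2*1 = -1/2)
O(X, s) = 9*X
(-4696 + (O(27, 18) - 1621)/(j(C(-7, 1)) - 841))/(F(-36) + b(48)) = (-4696 + (9*27 - 1621)/((3 - 1*(-1/2)) - 841))/(-36 + 48) = (-4696 + (243 - 1621)/((3 + 1/2) - 841))/12 = (-4696 - 1378/(7/2 - 841))*(1/12) = (-4696 - 1378/(-1675/2))*(1/12) = (-4696 - 1378*(-2/1675))*(1/12) = (-4696 + 2756/1675)*(1/12) = -7863044/1675*1/12 = -1965761/5025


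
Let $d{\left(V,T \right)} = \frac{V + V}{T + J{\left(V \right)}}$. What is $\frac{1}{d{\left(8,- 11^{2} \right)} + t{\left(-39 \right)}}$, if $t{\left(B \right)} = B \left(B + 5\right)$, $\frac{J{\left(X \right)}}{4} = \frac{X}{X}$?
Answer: $\frac{117}{155126} \approx 0.00075423$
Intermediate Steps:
$J{\left(X \right)} = 4$ ($J{\left(X \right)} = 4 \frac{X}{X} = 4 \cdot 1 = 4$)
$t{\left(B \right)} = B \left(5 + B\right)$
$d{\left(V,T \right)} = \frac{2 V}{4 + T}$ ($d{\left(V,T \right)} = \frac{V + V}{T + 4} = \frac{2 V}{4 + T}$)
$\frac{1}{d{\left(8,- 11^{2} \right)} + t{\left(-39 \right)}} = \frac{1}{2 \cdot 8 \frac{1}{4 - 11^{2}} - 39 \left(5 - 39\right)} = \frac{1}{2 \cdot 8 \frac{1}{4 - 121} - -1326} = \frac{1}{2 \cdot 8 \frac{1}{4 - 121} + 1326} = \frac{1}{2 \cdot 8 \frac{1}{-117} + 1326} = \frac{1}{2 \cdot 8 \left(- \frac{1}{117}\right) + 1326} = \frac{1}{- \frac{16}{117} + 1326} = \frac{1}{\frac{155126}{117}} = \frac{117}{155126}$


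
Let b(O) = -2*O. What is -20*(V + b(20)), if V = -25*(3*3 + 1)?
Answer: 5800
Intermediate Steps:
V = -250 (V = -25*(9 + 1) = -25*10 = -250)
-20*(V + b(20)) = -20*(-250 - 2*20) = -20*(-250 - 40) = -20*(-290) = 5800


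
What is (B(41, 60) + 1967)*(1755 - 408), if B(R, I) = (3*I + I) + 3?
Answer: 2976870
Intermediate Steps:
B(R, I) = 3 + 4*I (B(R, I) = 4*I + 3 = 3 + 4*I)
(B(41, 60) + 1967)*(1755 - 408) = ((3 + 4*60) + 1967)*(1755 - 408) = ((3 + 240) + 1967)*1347 = (243 + 1967)*1347 = 2210*1347 = 2976870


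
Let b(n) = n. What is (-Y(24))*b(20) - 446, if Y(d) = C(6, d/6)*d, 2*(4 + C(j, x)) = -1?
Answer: 1714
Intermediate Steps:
C(j, x) = -9/2 (C(j, x) = -4 + (1/2)*(-1) = -4 - 1/2 = -9/2)
Y(d) = -9*d/2
(-Y(24))*b(20) - 446 = -(-9)*24/2*20 - 446 = -1*(-108)*20 - 446 = 108*20 - 446 = 2160 - 446 = 1714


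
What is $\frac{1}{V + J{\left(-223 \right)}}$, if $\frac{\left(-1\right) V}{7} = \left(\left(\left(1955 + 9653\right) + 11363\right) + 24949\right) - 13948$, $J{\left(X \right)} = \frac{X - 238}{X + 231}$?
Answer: $- \frac{8}{1902893} \approx -4.2041 \cdot 10^{-6}$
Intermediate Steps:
$J{\left(X \right)} = \frac{-238 + X}{231 + X}$
$V = -237804$ ($V = - 7 \left(\left(\left(\left(1955 + 9653\right) + 11363\right) + 24949\right) - 13948\right) = - 7 \left(\left(\left(11608 + 11363\right) + 24949\right) - 13948\right) = - 7 \left(\left(22971 + 24949\right) - 13948\right) = - 7 \left(47920 - 13948\right) = \left(-7\right) 33972 = -237804$)
$\frac{1}{V + J{\left(-223 \right)}} = \frac{1}{-237804 + \frac{-238 - 223}{231 - 223}} = \frac{1}{-237804 + \frac{1}{8} \left(-461\right)} = \frac{1}{-237804 - \frac{461}{8}} = \frac{1}{- \frac{1902893}{8}} = - \frac{8}{1902893}$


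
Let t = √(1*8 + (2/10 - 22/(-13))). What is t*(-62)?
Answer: -62*√41795/65 ≈ -195.00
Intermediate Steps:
t = √41795/65 (t = √(8 + (2*(⅒) - 22*(-1/13))) = √(8 + (⅕ + 22/13)) = √(8 + 123/65) = √(643/65) = √41795/65 ≈ 3.1452)
t*(-62) = (√41795/65)*(-62) = -62*√41795/65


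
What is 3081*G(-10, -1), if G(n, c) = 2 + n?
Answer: -24648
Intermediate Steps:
3081*G(-10, -1) = 3081*(2 - 10) = 3081*(-8) = -24648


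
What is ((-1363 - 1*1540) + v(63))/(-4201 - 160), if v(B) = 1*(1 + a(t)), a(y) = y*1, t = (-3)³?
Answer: 2929/4361 ≈ 0.67163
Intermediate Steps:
t = -27
a(y) = y
v(B) = -26 (v(B) = 1*(1 - 27) = 1*(-26) = -26)
((-1363 - 1*1540) + v(63))/(-4201 - 160) = ((-1363 - 1*1540) - 26)/(-4201 - 160) = ((-1363 - 1540) - 26)/(-4361) = (-2903 - 26)*(-1/4361) = -2929*(-1/4361) = 2929/4361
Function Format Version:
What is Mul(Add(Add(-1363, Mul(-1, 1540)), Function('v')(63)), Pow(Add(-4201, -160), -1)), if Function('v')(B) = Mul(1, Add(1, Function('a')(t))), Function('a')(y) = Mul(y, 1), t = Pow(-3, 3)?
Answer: Rational(2929, 4361) ≈ 0.67163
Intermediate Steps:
t = -27
Function('a')(y) = y
Function('v')(B) = -26 (Function('v')(B) = Mul(1, Add(1, -27)) = Mul(1, -26) = -26)
Mul(Add(Add(-1363, Mul(-1, 1540)), Function('v')(63)), Pow(Add(-4201, -160), -1)) = Mul(Add(Add(-1363, Mul(-1, 1540)), -26), Pow(Add(-4201, -160), -1)) = Mul(Add(Add(-1363, -1540), -26), Pow(-4361, -1)) = Mul(Add(-2903, -26), Rational(-1, 4361)) = Mul(-2929, Rational(-1, 4361)) = Rational(2929, 4361)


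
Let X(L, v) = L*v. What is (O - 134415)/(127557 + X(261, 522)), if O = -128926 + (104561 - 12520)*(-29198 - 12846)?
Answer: -430003905/29311 ≈ -14670.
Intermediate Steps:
O = -3869900730 (O = -128926 + 92041*(-42044) = -128926 - 3869771804 = -3869900730)
(O - 134415)/(127557 + X(261, 522)) = (-3869900730 - 134415)/(127557 + 261*522) = -3870035145/(127557 + 136242) = -3870035145/263799 = -3870035145*1/263799 = -430003905/29311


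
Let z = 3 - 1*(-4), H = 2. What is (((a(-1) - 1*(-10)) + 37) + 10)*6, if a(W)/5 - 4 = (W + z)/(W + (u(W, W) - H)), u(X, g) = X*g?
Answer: 372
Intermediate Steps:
z = 7 (z = 3 + 4 = 7)
a(W) = 20 + 5*(7 + W)/(-2 + W + W²) (a(W) = 20 + 5*((W + 7)/(W + (W*W - 1*2))) = 20 + 5*((7 + W)/(W + (W² - 2))) = 20 + 5*((7 + W)/(W + (-2 + W²))) = 20 + 5*((7 + W)/(-2 + W + W²)) = 20 + 5*(7 + W)/(-2 + W + W²))
(((a(-1) - 1*(-10)) + 37) + 10)*6 = (((5*(-1 + 4*(-1)² + 5*(-1))/(-2 - 1 + (-1)²) - 1*(-10)) + 37) + 10)*6 = (((5*(-1 + 4*1 - 5)/(-2 - 1 + 1) + 10) + 37) + 10)*6 = (((5*(-1 + 4 - 5)/(-2) + 10) + 37) + 10)*6 = (((5*(-½)*(-2) + 10) + 37) + 10)*6 = (((5 + 10) + 37) + 10)*6 = ((15 + 37) + 10)*6 = (52 + 10)*6 = 62*6 = 372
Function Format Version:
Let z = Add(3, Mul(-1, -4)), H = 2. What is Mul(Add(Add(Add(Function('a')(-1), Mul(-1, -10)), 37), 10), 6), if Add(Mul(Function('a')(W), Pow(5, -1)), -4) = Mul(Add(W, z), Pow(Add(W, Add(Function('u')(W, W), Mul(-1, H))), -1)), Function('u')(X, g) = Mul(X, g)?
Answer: 372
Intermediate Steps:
z = 7 (z = Add(3, 4) = 7)
Function('a')(W) = Add(20, Mul(5, Pow(Add(-2, W, Pow(W, 2)), -1), Add(7, W))) (Function('a')(W) = Add(20, Mul(5, Mul(Add(W, 7), Pow(Add(W, Add(Mul(W, W), Mul(-1, 2))), -1)))) = Add(20, Mul(5, Mul(Add(7, W), Pow(Add(W, Add(Pow(W, 2), -2)), -1)))) = Add(20, Mul(5, Mul(Add(7, W), Pow(Add(W, Add(-2, Pow(W, 2))), -1)))) = Add(20, Mul(5, Mul(Add(7, W), Pow(Add(-2, W, Pow(W, 2)), -1)))) = Add(20, Mul(5, Mul(Pow(Add(-2, W, Pow(W, 2)), -1), Add(7, W)))) = Add(20, Mul(5, Pow(Add(-2, W, Pow(W, 2)), -1), Add(7, W))))
Mul(Add(Add(Add(Function('a')(-1), Mul(-1, -10)), 37), 10), 6) = Mul(Add(Add(Add(Mul(5, Pow(Add(-2, -1, Pow(-1, 2)), -1), Add(-1, Mul(4, Pow(-1, 2)), Mul(5, -1))), Mul(-1, -10)), 37), 10), 6) = Mul(Add(Add(Add(Mul(5, Pow(Add(-2, -1, 1), -1), Add(-1, Mul(4, 1), -5)), 10), 37), 10), 6) = Mul(Add(Add(Add(Mul(5, Pow(-2, -1), Add(-1, 4, -5)), 10), 37), 10), 6) = Mul(Add(Add(Add(Mul(5, Rational(-1, 2), -2), 10), 37), 10), 6) = Mul(Add(Add(Add(5, 10), 37), 10), 6) = Mul(Add(Add(15, 37), 10), 6) = Mul(Add(52, 10), 6) = Mul(62, 6) = 372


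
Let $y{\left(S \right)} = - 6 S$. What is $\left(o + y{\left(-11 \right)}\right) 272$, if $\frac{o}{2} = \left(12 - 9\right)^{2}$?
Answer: $22848$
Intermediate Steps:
$o = 18$ ($o = 2 \left(12 - 9\right)^{2} = 2 \cdot 3^{2} = 2 \cdot 9 = 18$)
$\left(o + y{\left(-11 \right)}\right) 272 = \left(18 - -66\right) 272 = \left(18 + 66\right) 272 = 84 \cdot 272 = 22848$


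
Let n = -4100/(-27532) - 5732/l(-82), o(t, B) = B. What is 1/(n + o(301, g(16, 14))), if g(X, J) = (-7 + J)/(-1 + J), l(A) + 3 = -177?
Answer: 4026555/130991177 ≈ 0.030739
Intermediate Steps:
l(A) = -180 (l(A) = -3 - 177 = -180)
g(X, J) = (-7 + J)/(-1 + J)
n = 9909464/309735 (n = -4100/(-27532) - 5732/(-180) = -4100*(-1/27532) - 5732*(-1/180) = 1025/6883 + 1433/45 = 9909464/309735 ≈ 31.993)
1/(n + o(301, g(16, 14))) = 1/(9909464/309735 + (-7 + 14)/(-1 + 14)) = 1/(9909464/309735 + 7/13) = 1/(130991177/4026555) = 4026555/130991177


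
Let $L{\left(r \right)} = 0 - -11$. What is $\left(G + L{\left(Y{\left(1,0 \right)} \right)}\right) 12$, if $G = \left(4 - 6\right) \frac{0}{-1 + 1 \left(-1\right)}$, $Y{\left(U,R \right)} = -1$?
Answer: $132$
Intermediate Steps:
$L{\left(r \right)} = 11$ ($L{\left(r \right)} = 0 + 11 = 11$)
$G = 0$ ($G = - 2 \frac{0}{-1 - 1} = - 2 \frac{0}{-2} = - 2 \cdot 0 \left(- \frac{1}{2}\right) = \left(-2\right) 0 = 0$)
$\left(G + L{\left(Y{\left(1,0 \right)} \right)}\right) 12 = \left(0 + 11\right) 12 = 11 \cdot 12 = 132$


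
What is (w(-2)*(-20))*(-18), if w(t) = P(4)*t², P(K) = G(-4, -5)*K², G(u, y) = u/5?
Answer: -18432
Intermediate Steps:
G(u, y) = u/5 (G(u, y) = u*(⅕) = u/5)
P(K) = -4*K²/5 (P(K) = ((⅕)*(-4))*K² = -4*K²/5)
w(t) = -64*t²/5 (w(t) = (-⅘*4²)*t² = (-⅘*16)*t² = -64*t²/5)
(w(-2)*(-20))*(-18) = (-64/5*(-2)²*(-20))*(-18) = (-64/5*4*(-20))*(-18) = -256/5*(-20)*(-18) = 1024*(-18) = -18432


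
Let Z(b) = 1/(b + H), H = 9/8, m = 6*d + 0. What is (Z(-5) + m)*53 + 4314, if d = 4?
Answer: 172742/31 ≈ 5572.3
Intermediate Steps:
m = 24 (m = 6*4 + 0 = 24 + 0 = 24)
H = 9/8 (H = 9*(1/8) = 9/8 ≈ 1.1250)
Z(b) = 1/(9/8 + b) (Z(b) = 1/(b + 9/8) = 1/(9/8 + b))
(Z(-5) + m)*53 + 4314 = (8/(9 + 8*(-5)) + 24)*53 + 4314 = (8/(9 - 40) + 24)*53 + 4314 = (8/(-31) + 24)*53 + 4314 = (8*(-1/31) + 24)*53 + 4314 = (-8/31 + 24)*53 + 4314 = (736/31)*53 + 4314 = 39008/31 + 4314 = 172742/31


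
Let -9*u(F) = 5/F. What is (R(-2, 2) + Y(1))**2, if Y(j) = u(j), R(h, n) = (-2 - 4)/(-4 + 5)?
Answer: 3481/81 ≈ 42.975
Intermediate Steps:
u(F) = -5/(9*F)
R(h, n) = -6 (R(h, n) = -6/1 = -6*1 = -6)
Y(j) = -5/(9*j)
(R(-2, 2) + Y(1))**2 = (-6 - 5/9/1)**2 = (-6 - 5/9*1)**2 = (-6 - 5/9)**2 = (-59/9)**2 = 3481/81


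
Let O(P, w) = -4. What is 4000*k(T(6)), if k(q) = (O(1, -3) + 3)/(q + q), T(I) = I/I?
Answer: -2000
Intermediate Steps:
T(I) = 1
k(q) = -1/(2*q) (k(q) = (-4 + 3)/(q + q) = -1/(2*q))
4000*k(T(6)) = 4000*(-½/1) = 4000*(-½*1) = 4000*(-½) = -2000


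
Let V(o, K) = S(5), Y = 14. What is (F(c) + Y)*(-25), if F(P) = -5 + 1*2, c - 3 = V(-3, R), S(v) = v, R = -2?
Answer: -275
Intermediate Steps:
V(o, K) = 5
c = 8 (c = 3 + 5 = 8)
F(P) = -3 (F(P) = -5 + 2 = -3)
(F(c) + Y)*(-25) = (-3 + 14)*(-25) = 11*(-25) = -275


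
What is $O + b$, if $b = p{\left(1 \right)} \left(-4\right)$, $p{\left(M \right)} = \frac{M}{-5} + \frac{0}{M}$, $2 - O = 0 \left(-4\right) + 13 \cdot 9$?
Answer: $- \frac{571}{5} \approx -114.2$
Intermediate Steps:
$O = -115$ ($O = 2 - \left(0 \left(-4\right) + 13 \cdot 9\right) = 2 - \left(0 + 117\right) = 2 - 117 = -115$)
$p{\left(M \right)} = - \frac{M}{5}$ ($p{\left(M \right)} = M \left(- \frac{1}{5}\right) + 0 = - \frac{M}{5} + 0 = - \frac{M}{5}$)
$b = \frac{4}{5}$ ($b = \left(- \frac{1}{5}\right) 1 \left(-4\right) = \left(- \frac{1}{5}\right) \left(-4\right) = \frac{4}{5} \approx 0.8$)
$O + b = -115 + \frac{4}{5} = - \frac{571}{5}$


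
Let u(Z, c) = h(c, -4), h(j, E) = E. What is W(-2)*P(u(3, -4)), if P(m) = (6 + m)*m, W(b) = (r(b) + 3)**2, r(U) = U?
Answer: -8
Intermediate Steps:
W(b) = (3 + b)**2 (W(b) = (b + 3)**2 = (3 + b)**2)
u(Z, c) = -4
P(m) = m*(6 + m)
W(-2)*P(u(3, -4)) = (3 - 2)**2*(-4*(6 - 4)) = 1**2*(-4*2) = 1*(-8) = -8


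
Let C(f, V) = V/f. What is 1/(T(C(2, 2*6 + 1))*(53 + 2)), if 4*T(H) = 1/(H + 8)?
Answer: 58/55 ≈ 1.0545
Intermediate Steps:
T(H) = 1/(4*(8 + H)) (T(H) = 1/(4*(H + 8)) = 1/(4*(8 + H)))
1/(T(C(2, 2*6 + 1))*(53 + 2)) = 1/((1/(4*(8 + (2*6 + 1)/2)))*(53 + 2)) = 1/((1/(4*(8 + (12 + 1)*(½))))*55) = 1/((1/(4*(8 + 13*(½))))*55) = 1/((1/(4*(8 + 13/2)))*55) = 1/((1/(4*(29/2)))*55) = 1/(((¼)*(2/29))*55) = 1/((1/58)*55) = 1/(55/58) = 58/55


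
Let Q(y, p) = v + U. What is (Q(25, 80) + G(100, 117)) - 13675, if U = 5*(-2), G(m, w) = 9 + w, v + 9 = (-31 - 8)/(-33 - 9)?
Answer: -189939/14 ≈ -13567.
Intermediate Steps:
v = -113/14 (v = -9 + (-31 - 8)/(-33 - 9) = -9 - 39/(-42) = -9 - 39*(-1/42) = -9 + 13/14 = -113/14 ≈ -8.0714)
U = -10
Q(y, p) = -253/14 (Q(y, p) = -113/14 - 10 = -253/14)
(Q(25, 80) + G(100, 117)) - 13675 = (-253/14 + (9 + 117)) - 13675 = (-253/14 + 126) - 13675 = 1511/14 - 13675 = -189939/14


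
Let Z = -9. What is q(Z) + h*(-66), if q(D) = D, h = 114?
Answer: -7533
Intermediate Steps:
q(Z) + h*(-66) = -9 + 114*(-66) = -9 - 7524 = -7533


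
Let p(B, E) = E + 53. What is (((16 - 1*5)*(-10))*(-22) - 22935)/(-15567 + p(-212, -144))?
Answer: 20515/15658 ≈ 1.3102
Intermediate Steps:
p(B, E) = 53 + E
(((16 - 1*5)*(-10))*(-22) - 22935)/(-15567 + p(-212, -144)) = (((16 - 1*5)*(-10))*(-22) - 22935)/(-15567 + (53 - 144)) = (((16 - 5)*(-10))*(-22) - 22935)/(-15567 - 91) = ((11*(-10))*(-22) - 22935)/(-15658) = (-110*(-22) - 22935)*(-1/15658) = (2420 - 22935)*(-1/15658) = -20515*(-1/15658) = 20515/15658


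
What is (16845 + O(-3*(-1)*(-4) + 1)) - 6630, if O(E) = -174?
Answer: 10041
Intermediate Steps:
(16845 + O(-3*(-1)*(-4) + 1)) - 6630 = (16845 - 174) - 6630 = 16671 - 6630 = 10041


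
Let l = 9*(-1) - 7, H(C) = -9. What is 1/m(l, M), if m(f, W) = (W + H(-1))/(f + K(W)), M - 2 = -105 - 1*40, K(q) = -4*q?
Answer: -139/38 ≈ -3.6579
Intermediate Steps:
l = -16 (l = -9 - 7 = -16)
M = -143 (M = 2 + (-105 - 1*40) = 2 + (-105 - 40) = 2 - 145 = -143)
m(f, W) = (-9 + W)/(f - 4*W) (m(f, W) = (W - 9)/(f - 4*W) = (-9 + W)/(f - 4*W))
1/m(l, M) = 1/((9 - 1*(-143))/(-1*(-16) + 4*(-143))) = 1/((9 + 143)/(16 - 572)) = 1/(152/(-556)) = 1/(-1/556*152) = 1/(-38/139) = -139/38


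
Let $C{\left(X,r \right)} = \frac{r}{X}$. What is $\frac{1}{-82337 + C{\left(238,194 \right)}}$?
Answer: $- \frac{119}{9798006} \approx -1.2145 \cdot 10^{-5}$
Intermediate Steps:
$\frac{1}{-82337 + C{\left(238,194 \right)}} = \frac{1}{-82337 + \frac{194}{238}} = \frac{1}{-82337 + 194 \cdot \frac{1}{238}} = \frac{1}{-82337 + \frac{97}{119}} = \frac{1}{- \frac{9798006}{119}} = - \frac{119}{9798006}$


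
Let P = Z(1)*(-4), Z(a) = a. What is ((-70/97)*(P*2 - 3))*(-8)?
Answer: -6160/97 ≈ -63.505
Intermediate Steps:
P = -4 (P = 1*(-4) = -4)
((-70/97)*(P*2 - 3))*(-8) = ((-70/97)*(-4*2 - 3))*(-8) = ((-70*1/97)*(-8 - 3))*(-8) = -70/97*(-11)*(-8) = (770/97)*(-8) = -6160/97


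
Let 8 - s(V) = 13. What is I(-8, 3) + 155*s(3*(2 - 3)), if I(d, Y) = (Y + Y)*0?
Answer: -775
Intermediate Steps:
s(V) = -5 (s(V) = 8 - 1*13 = 8 - 13 = -5)
I(d, Y) = 0 (I(d, Y) = (2*Y)*0 = 0)
I(-8, 3) + 155*s(3*(2 - 3)) = 0 + 155*(-5) = 0 - 775 = -775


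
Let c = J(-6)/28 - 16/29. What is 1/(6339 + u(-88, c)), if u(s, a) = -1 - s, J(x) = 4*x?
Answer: 1/6426 ≈ 0.00015562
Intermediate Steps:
c = -286/203 (c = (4*(-6))/28 - 16/29 = -24*1/28 - 16*1/29 = -6/7 - 16/29 = -286/203 ≈ -1.4089)
1/(6339 + u(-88, c)) = 1/(6339 + (-1 - 1*(-88))) = 1/(6339 + (-1 + 88)) = 1/(6339 + 87) = 1/6426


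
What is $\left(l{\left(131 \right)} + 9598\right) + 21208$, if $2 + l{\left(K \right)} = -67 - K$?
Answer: $30606$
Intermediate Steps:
$l{\left(K \right)} = -69 - K$ ($l{\left(K \right)} = -2 - \left(67 + K\right) = -69 - K$)
$\left(l{\left(131 \right)} + 9598\right) + 21208 = \left(\left(-69 - 131\right) + 9598\right) + 21208 = \left(-200 + 9598\right) + 21208 = 9398 + 21208 = 30606$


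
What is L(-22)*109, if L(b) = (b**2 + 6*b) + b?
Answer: 35970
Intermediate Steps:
L(b) = b**2 + 7*b
L(-22)*109 = -22*(7 - 22)*109 = -22*(-15)*109 = 330*109 = 35970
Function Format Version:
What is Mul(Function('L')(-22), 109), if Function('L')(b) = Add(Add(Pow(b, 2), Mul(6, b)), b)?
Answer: 35970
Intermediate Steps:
Function('L')(b) = Add(Pow(b, 2), Mul(7, b))
Mul(Function('L')(-22), 109) = Mul(Mul(-22, Add(7, -22)), 109) = Mul(Mul(-22, -15), 109) = Mul(330, 109) = 35970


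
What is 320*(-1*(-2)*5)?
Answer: 3200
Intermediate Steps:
320*(-1*(-2)*5) = 320*(2*5) = 320*10 = 3200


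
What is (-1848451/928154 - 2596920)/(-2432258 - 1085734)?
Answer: 2410343534131/3265238346768 ≈ 0.73818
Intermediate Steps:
(-1848451/928154 - 2596920)/(-2432258 - 1085734) = (-1848451*1/928154 - 2596920)/(-3517992) = (-1848451/928154 - 2596920)*(-1/3517992) = -2410343534131/928154*(-1/3517992) = 2410343534131/3265238346768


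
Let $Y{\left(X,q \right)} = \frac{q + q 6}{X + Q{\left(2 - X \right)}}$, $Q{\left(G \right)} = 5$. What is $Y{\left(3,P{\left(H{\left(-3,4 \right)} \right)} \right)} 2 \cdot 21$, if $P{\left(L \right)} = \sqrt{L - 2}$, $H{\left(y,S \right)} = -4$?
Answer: $\frac{147 i \sqrt{6}}{4} \approx 90.019 i$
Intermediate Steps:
$P{\left(L \right)} = \sqrt{-2 + L}$
$Y{\left(X,q \right)} = \frac{7 q}{5 + X}$ ($Y{\left(X,q \right)} = \frac{q + q 6}{X + 5} = \frac{q + 6 q}{5 + X} = \frac{7 q}{5 + X}$)
$Y{\left(3,P{\left(H{\left(-3,4 \right)} \right)} \right)} 2 \cdot 21 = \frac{7 \sqrt{-2 - 4}}{5 + 3} \cdot 2 \cdot 21 = \frac{7 \sqrt{-6}}{8} \cdot 2 \cdot 21 = 7 i \sqrt{6} \cdot \frac{1}{8} \cdot 2 \cdot 21 = \frac{7 i \sqrt{6}}{8} \cdot 2 \cdot 21 = \frac{7 i \sqrt{6}}{4} \cdot 21 = \frac{147 i \sqrt{6}}{4}$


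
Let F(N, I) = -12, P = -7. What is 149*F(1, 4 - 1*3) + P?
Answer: -1795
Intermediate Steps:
149*F(1, 4 - 1*3) + P = 149*(-12) - 7 = -1788 - 7 = -1795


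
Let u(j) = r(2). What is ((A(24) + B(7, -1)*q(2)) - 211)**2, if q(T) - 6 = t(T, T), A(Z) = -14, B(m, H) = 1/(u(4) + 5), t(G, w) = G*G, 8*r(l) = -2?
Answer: 17935225/361 ≈ 49682.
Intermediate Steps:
r(l) = -1/4 (r(l) = (1/8)*(-2) = -1/4)
u(j) = -1/4
t(G, w) = G**2
B(m, H) = 4/19 (B(m, H) = 1/(-1/4 + 5) = 1/(19/4) = 4/19)
q(T) = 6 + T**2
((A(24) + B(7, -1)*q(2)) - 211)**2 = ((-14 + 4*(6 + 2**2)/19) - 211)**2 = ((-14 + 4*(6 + 4)/19) - 211)**2 = ((-14 + (4/19)*10) - 211)**2 = ((-14 + 40/19) - 211)**2 = (-226/19 - 211)**2 = (-4235/19)**2 = 17935225/361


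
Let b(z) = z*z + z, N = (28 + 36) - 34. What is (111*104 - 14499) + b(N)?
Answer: -2025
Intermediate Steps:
N = 30 (N = 64 - 34 = 30)
b(z) = z + z² (b(z) = z² + z = z + z²)
(111*104 - 14499) + b(N) = (111*104 - 14499) + 30*(1 + 30) = (11544 - 14499) + 30*31 = -2955 + 930 = -2025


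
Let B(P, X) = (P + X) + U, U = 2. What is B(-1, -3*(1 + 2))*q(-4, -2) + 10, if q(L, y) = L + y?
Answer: 58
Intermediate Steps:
B(P, X) = 2 + P + X (B(P, X) = (P + X) + 2 = 2 + P + X)
B(-1, -3*(1 + 2))*q(-4, -2) + 10 = (2 - 1 - 3*(1 + 2))*(-4 - 2) + 10 = (2 - 1 - 3*3)*(-6) + 10 = (2 - 1 - 9)*(-6) + 10 = -8*(-6) + 10 = 48 + 10 = 58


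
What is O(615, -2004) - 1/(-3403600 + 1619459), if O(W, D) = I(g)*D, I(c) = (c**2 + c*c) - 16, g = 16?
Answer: -1773407607743/1784141 ≈ -9.9398e+5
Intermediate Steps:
I(c) = -16 + 2*c**2 (I(c) = (c**2 + c**2) - 16 = 2*c**2 - 16 = -16 + 2*c**2)
O(W, D) = 496*D (O(W, D) = (-16 + 2*16**2)*D = (-16 + 2*256)*D = (-16 + 512)*D = 496*D)
O(615, -2004) - 1/(-3403600 + 1619459) = 496*(-2004) - 1/(-3403600 + 1619459) = -993984 - 1/(-1784141) = -993984 - 1*(-1/1784141) = -993984 + 1/1784141 = -1773407607743/1784141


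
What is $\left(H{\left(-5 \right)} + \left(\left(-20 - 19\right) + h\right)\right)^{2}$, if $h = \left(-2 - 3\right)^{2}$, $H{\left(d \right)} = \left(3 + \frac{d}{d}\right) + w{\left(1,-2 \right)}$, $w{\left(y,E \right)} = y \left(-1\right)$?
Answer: $121$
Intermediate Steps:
$w{\left(y,E \right)} = - y$
$H{\left(d \right)} = 3$ ($H{\left(d \right)} = \left(3 + \frac{d}{d}\right) - 1 = \left(3 + 1\right) - 1 = 4 - 1 = 3$)
$h = 25$ ($h = \left(-5\right)^{2} = 25$)
$\left(H{\left(-5 \right)} + \left(\left(-20 - 19\right) + h\right)\right)^{2} = \left(3 + \left(\left(-20 - 19\right) + 25\right)\right)^{2} = \left(3 + \left(-39 + 25\right)\right)^{2} = \left(3 - 14\right)^{2} = \left(-11\right)^{2} = 121$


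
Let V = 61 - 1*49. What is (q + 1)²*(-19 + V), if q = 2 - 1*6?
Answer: -63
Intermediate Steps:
q = -4 (q = 2 - 6 = -4)
V = 12 (V = 61 - 49 = 12)
(q + 1)²*(-19 + V) = (-4 + 1)²*(-19 + 12) = (-3)²*(-7) = 9*(-7) = -63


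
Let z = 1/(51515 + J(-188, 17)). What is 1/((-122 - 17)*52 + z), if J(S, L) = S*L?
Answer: -48319/349249731 ≈ -0.00013835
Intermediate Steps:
J(S, L) = L*S
z = 1/48319 (z = 1/(51515 + 17*(-188)) = 1/(51515 - 3196) = 1/48319 ≈ 2.0696e-5)
1/((-122 - 17)*52 + z) = 1/((-122 - 17)*52 + 1/48319) = 1/(-139*52 + 1/48319) = 1/(-7228 + 1/48319) = 1/(-349249731/48319) = -48319/349249731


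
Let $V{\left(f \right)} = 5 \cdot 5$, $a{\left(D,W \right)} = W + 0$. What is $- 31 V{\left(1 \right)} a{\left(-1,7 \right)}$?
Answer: $-5425$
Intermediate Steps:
$a{\left(D,W \right)} = W$
$V{\left(f \right)} = 25$
$- 31 V{\left(1 \right)} a{\left(-1,7 \right)} = \left(-31\right) 25 \cdot 7 = \left(-775\right) 7 = -5425$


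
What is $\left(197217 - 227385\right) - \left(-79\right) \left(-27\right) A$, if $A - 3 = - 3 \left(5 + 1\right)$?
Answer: $1827$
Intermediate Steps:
$A = -15$ ($A = 3 - 3 \left(5 + 1\right) = 3 - 18 = -15$)
$\left(197217 - 227385\right) - \left(-79\right) \left(-27\right) A = \left(197217 - 227385\right) - \left(-79\right) \left(-27\right) \left(-15\right) = -30168 - 2133 \left(-15\right) = -30168 - -31995 = -30168 + 31995 = 1827$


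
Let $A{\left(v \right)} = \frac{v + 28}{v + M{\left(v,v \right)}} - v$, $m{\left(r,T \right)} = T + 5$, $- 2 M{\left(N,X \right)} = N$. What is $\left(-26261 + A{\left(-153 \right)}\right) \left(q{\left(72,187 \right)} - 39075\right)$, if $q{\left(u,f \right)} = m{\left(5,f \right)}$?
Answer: $\frac{51769785314}{51} \approx 1.0151 \cdot 10^{9}$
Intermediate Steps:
$M{\left(N,X \right)} = - \frac{N}{2}$
$m{\left(r,T \right)} = 5 + T$
$q{\left(u,f \right)} = 5 + f$
$A{\left(v \right)} = - v + \frac{2 \left(28 + v\right)}{v}$ ($A{\left(v \right)} = \frac{v + 28}{v - \frac{v}{2}} - v = \frac{28 + v}{\frac{1}{2} v} - v = \left(28 + v\right) \frac{2}{v} - v = \frac{2 \left(28 + v\right)}{v} - v = - v + \frac{2 \left(28 + v\right)}{v}$)
$\left(-26261 + A{\left(-153 \right)}\right) \left(q{\left(72,187 \right)} - 39075\right) = \left(-26261 + \left(2 - -153 + \frac{56}{-153}\right)\right) \left(\left(5 + 187\right) - 39075\right) = \left(-26261 + \left(2 + 153 + 56 \left(- \frac{1}{153}\right)\right)\right) \left(192 - 39075\right) = \left(-26261 + \left(2 + 153 - \frac{56}{153}\right)\right) \left(-38883\right) = \left(-26261 + \frac{23659}{153}\right) \left(-38883\right) = \left(- \frac{3994274}{153}\right) \left(-38883\right) = \frac{51769785314}{51}$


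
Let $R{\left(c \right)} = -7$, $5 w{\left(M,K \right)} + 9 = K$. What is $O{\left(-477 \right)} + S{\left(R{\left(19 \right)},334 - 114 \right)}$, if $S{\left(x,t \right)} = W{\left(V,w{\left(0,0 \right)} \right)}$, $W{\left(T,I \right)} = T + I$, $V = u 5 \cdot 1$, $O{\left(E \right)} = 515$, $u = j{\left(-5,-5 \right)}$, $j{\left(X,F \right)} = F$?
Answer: $\frac{2441}{5} \approx 488.2$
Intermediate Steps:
$u = -5$
$w{\left(M,K \right)} = - \frac{9}{5} + \frac{K}{5}$
$V = -25$ ($V = \left(-5\right) 5 \cdot 1 = \left(-25\right) 1 = -25$)
$W{\left(T,I \right)} = I + T$
$S{\left(x,t \right)} = - \frac{134}{5}$ ($S{\left(x,t \right)} = \left(- \frac{9}{5} + \frac{1}{5} \cdot 0\right) - 25 = \left(- \frac{9}{5} + 0\right) - 25 = - \frac{9}{5} - 25 = - \frac{134}{5}$)
$O{\left(-477 \right)} + S{\left(R{\left(19 \right)},334 - 114 \right)} = 515 - \frac{134}{5} = \frac{2441}{5}$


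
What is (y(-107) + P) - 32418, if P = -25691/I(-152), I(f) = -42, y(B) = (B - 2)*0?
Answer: -1335865/42 ≈ -31806.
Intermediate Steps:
y(B) = 0 (y(B) = (-2 + B)*0 = 0)
P = 25691/42 (P = -25691/(-42) = -25691*(-1/42) = 25691/42 ≈ 611.69)
(y(-107) + P) - 32418 = (0 + 25691/42) - 32418 = 25691/42 - 32418 = -1335865/42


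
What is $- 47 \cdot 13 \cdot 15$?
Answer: $-9165$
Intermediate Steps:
$- 47 \cdot 13 \cdot 15 = - 611 \cdot 15 = \left(-1\right) 9165 = -9165$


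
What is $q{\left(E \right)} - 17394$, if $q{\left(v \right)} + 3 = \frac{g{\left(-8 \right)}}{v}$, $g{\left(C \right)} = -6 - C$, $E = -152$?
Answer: $- \frac{1322173}{76} \approx -17397.0$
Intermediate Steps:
$q{\left(v \right)} = -3 + \frac{2}{v}$ ($q{\left(v \right)} = -3 + \frac{-6 - -8}{v} = -3 + \frac{-6 + 8}{v} = -3 + \frac{2}{v}$)
$q{\left(E \right)} - 17394 = \left(-3 + \frac{2}{-152}\right) - 17394 = \left(-3 + 2 \left(- \frac{1}{152}\right)\right) - 17394 = \left(-3 - \frac{1}{76}\right) - 17394 = - \frac{229}{76} - 17394 = - \frac{1322173}{76}$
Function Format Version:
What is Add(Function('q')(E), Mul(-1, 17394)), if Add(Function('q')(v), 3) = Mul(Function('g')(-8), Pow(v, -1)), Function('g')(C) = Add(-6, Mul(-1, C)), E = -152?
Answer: Rational(-1322173, 76) ≈ -17397.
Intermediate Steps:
Function('q')(v) = Add(-3, Mul(2, Pow(v, -1))) (Function('q')(v) = Add(-3, Mul(Add(-6, Mul(-1, -8)), Pow(v, -1))) = Add(-3, Mul(Add(-6, 8), Pow(v, -1))) = Add(-3, Mul(2, Pow(v, -1))))
Add(Function('q')(E), Mul(-1, 17394)) = Add(Add(-3, Mul(2, Pow(-152, -1))), Mul(-1, 17394)) = Add(Add(-3, Mul(2, Rational(-1, 152))), -17394) = Add(Add(-3, Rational(-1, 76)), -17394) = Add(Rational(-229, 76), -17394) = Rational(-1322173, 76)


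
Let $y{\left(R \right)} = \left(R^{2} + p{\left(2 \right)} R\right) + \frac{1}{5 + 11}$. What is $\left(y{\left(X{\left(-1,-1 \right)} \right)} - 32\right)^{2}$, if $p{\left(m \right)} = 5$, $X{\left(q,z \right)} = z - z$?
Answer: $\frac{261121}{256} \approx 1020.0$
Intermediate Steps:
$X{\left(q,z \right)} = 0$
$y{\left(R \right)} = \frac{1}{16} + R^{2} + 5 R$ ($y{\left(R \right)} = \left(R^{2} + 5 R\right) + \frac{1}{5 + 11} = \left(R^{2} + 5 R\right) + \frac{1}{16} = \frac{1}{16} + R^{2} + 5 R$)
$\left(y{\left(X{\left(-1,-1 \right)} \right)} - 32\right)^{2} = \left(\left(\frac{1}{16} + 0^{2} + 5 \cdot 0\right) - 32\right)^{2} = \left(\left(\frac{1}{16} + 0 + 0\right) - 32\right)^{2} = \left(\frac{1}{16} - 32\right)^{2} = \left(- \frac{511}{16}\right)^{2} = \frac{261121}{256}$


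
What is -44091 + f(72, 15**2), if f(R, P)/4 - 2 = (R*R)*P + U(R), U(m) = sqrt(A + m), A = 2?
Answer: 4621517 + 4*sqrt(74) ≈ 4.6216e+6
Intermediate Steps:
U(m) = sqrt(2 + m)
f(R, P) = 8 + 4*sqrt(2 + R) + 4*P*R**2 (f(R, P) = 8 + 4*((R*R)*P + sqrt(2 + R)) = 8 + 4*(R**2*P + sqrt(2 + R)) = 8 + 4*(P*R**2 + sqrt(2 + R)) = 8 + 4*(sqrt(2 + R) + P*R**2) = 8 + (4*sqrt(2 + R) + 4*P*R**2) = 8 + 4*sqrt(2 + R) + 4*P*R**2)
-44091 + f(72, 15**2) = -44091 + (8 + 4*sqrt(2 + 72) + 4*15**2*72**2) = -44091 + (8 + 4*sqrt(74) + 4*225*5184) = -44091 + (8 + 4*sqrt(74) + 4665600) = -44091 + (4665608 + 4*sqrt(74)) = 4621517 + 4*sqrt(74)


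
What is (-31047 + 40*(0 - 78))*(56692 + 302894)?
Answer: -12285974862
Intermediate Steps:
(-31047 + 40*(0 - 78))*(56692 + 302894) = (-31047 + 40*(-78))*359586 = (-31047 - 3120)*359586 = -34167*359586 = -12285974862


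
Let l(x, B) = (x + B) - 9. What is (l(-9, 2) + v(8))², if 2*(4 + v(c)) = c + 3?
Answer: 841/4 ≈ 210.25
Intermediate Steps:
l(x, B) = -9 + B + x (l(x, B) = (B + x) - 9 = -9 + B + x)
v(c) = -5/2 + c/2 (v(c) = -4 + (c + 3)/2 = -4 + (3 + c)/2 = -4 + (3/2 + c/2) = -5/2 + c/2)
(l(-9, 2) + v(8))² = ((-9 + 2 - 9) + (-5/2 + (½)*8))² = (-16 + (-5/2 + 4))² = (-16 + 3/2)² = (-29/2)² = 841/4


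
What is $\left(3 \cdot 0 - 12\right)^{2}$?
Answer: $144$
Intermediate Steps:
$\left(3 \cdot 0 - 12\right)^{2} = \left(0 - 12\right)^{2} = \left(-12\right)^{2} = 144$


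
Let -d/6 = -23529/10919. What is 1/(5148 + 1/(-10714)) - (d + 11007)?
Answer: -6636694631252131/602244771649 ≈ -11020.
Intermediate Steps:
d = 141174/10919 (d = -(-141174)/10919 = -6*(-23529/10919) = 141174/10919 ≈ 12.929)
1/(5148 + 1/(-10714)) - (d + 11007) = 1/(5148 + 1/(-10714)) - (141174/10919 + 11007) = 1/(5148 - 1/10714) - 1*120326607/10919 = 1/(55155671/10714) - 120326607/10919 = 10714/55155671 - 120326607/10919 = -6636694631252131/602244771649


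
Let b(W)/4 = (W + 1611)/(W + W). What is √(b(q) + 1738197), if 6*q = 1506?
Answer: √109509083921/251 ≈ 1318.4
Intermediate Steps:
q = 251 (q = (⅙)*1506 = 251)
b(W) = 2*(1611 + W)/W (b(W) = 4*((W + 1611)/(W + W)) = 4*((1611 + W)/((2*W))) = 4*((1611 + W)*(1/(2*W))) = 4*((1611 + W)/(2*W)) = 2*(1611 + W)/W)
√(b(q) + 1738197) = √((2 + 3222/251) + 1738197) = √(3724/251 + 1738197) = √(436291171/251) = √109509083921/251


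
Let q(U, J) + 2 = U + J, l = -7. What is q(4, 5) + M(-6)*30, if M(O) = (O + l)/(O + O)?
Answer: 79/2 ≈ 39.500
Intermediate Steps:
M(O) = (-7 + O)/(2*O) (M(O) = (O - 7)/(O + O) = (-7 + O)/((2*O)) = (-7 + O)*(1/(2*O)) = (-7 + O)/(2*O))
q(U, J) = -2 + J + U (q(U, J) = -2 + (U + J) = -2 + (J + U) = -2 + J + U)
q(4, 5) + M(-6)*30 = (-2 + 5 + 4) + ((½)*(-7 - 6)/(-6))*30 = 7 + ((½)*(-⅙)*(-13))*30 = 7 + (13/12)*30 = 7 + 65/2 = 79/2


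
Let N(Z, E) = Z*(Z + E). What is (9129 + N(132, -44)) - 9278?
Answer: 11467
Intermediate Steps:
N(Z, E) = Z*(E + Z)
(9129 + N(132, -44)) - 9278 = (9129 + 132*(-44 + 132)) - 9278 = (9129 + 132*88) - 9278 = (9129 + 11616) - 9278 = 20745 - 9278 = 11467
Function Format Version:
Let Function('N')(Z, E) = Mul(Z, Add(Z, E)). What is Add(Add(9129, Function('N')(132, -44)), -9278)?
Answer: 11467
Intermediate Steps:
Function('N')(Z, E) = Mul(Z, Add(E, Z))
Add(Add(9129, Function('N')(132, -44)), -9278) = Add(Add(9129, Mul(132, Add(-44, 132))), -9278) = Add(Add(9129, Mul(132, 88)), -9278) = Add(Add(9129, 11616), -9278) = Add(20745, -9278) = 11467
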